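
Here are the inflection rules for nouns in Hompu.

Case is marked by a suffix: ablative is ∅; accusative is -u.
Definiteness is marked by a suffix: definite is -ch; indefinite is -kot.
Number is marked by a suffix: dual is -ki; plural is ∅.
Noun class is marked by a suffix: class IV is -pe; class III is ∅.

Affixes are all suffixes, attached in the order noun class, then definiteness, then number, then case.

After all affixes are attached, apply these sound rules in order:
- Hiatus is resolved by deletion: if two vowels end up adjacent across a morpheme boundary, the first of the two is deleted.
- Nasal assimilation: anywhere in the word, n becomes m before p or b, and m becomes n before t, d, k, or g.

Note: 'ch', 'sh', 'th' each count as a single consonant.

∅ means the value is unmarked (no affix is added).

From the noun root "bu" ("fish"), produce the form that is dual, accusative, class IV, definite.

Attach noun class class IV -pe → bupe.
Attach definiteness definite -ch → bupech.
Attach number dual -ki → bupechki.
Attach case accusative -u → bupechkiu.
Apply vowel deletion: bupechkiu → bupechku.
Nasal assimilation: no change.

bupechku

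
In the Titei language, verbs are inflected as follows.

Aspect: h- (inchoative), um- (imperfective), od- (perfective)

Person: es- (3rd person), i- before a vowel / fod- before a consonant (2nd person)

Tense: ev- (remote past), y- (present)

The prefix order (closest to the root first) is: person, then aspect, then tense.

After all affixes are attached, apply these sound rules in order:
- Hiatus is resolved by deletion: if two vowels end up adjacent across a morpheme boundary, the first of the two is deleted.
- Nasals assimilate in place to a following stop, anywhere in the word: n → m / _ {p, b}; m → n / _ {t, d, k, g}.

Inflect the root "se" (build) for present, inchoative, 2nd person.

Attach person 2nd person fod- (before consonant 's') → fodse.
Attach aspect inchoative h- → hfodse.
Attach tense present y- → yhfodse.
Vowel deletion: no change.
Nasal assimilation: no change.

yhfodse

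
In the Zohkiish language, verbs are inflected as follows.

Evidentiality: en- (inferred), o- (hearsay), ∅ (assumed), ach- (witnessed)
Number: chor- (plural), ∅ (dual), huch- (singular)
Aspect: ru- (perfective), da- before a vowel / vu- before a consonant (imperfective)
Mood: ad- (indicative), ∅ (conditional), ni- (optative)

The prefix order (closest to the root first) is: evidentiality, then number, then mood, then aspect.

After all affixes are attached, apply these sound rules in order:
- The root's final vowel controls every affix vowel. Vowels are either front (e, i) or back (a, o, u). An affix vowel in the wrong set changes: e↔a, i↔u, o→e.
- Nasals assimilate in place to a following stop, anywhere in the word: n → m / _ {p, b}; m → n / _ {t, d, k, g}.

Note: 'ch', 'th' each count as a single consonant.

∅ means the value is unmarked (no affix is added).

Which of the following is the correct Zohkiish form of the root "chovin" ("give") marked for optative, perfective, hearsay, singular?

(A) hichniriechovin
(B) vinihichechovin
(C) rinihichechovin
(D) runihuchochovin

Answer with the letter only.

C

Attach evidentiality hearsay o- → ochovin.
Attach number singular huch- → huchochovin.
Attach mood optative ni- → nihuchochovin.
Attach aspect perfective ru- → runihuchochovin.
Apply vowel harmony: runihuchochovin → rinihichechovin.
Nasal assimilation: no change.
So the correct form is rinihichechovin, option (C).
(B) vinihichechovin is wrong: it uses imperfective instead of perfective for aspect.
(A) hichniriechovin is wrong: it has the affixes in the wrong order.
(D) runihuchochovin is wrong: it fails to apply the sound rule(s).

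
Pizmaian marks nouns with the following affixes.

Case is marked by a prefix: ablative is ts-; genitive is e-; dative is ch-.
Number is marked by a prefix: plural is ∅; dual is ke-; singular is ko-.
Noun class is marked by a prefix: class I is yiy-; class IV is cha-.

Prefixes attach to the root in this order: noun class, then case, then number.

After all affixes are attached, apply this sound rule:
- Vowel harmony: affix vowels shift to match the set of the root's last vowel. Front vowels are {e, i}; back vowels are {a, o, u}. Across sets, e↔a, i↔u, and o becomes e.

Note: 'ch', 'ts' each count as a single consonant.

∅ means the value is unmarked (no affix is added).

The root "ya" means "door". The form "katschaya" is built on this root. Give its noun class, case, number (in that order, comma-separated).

Segment: ke-ts-cha-ya.
noun class: cha- → class IV.
case: ts- → ablative.
number: ke- → dual.

class IV, ablative, dual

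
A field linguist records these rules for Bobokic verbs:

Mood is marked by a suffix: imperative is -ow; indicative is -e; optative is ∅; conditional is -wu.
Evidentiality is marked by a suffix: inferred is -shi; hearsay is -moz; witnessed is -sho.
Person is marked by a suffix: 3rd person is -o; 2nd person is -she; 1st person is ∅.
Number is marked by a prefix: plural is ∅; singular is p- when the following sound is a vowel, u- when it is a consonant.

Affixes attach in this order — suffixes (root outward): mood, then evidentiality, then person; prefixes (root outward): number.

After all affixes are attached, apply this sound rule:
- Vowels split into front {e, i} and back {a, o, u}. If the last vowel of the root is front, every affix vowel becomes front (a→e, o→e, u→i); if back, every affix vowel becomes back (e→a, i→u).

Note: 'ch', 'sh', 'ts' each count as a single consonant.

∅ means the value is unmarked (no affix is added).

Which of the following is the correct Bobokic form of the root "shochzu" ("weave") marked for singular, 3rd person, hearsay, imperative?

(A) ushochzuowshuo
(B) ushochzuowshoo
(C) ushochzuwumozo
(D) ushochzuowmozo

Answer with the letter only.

Attach number singular u- (before consonant 'sh') → ushochzu.
Attach mood imperative -ow → ushochzuow.
Attach evidentiality hearsay -moz → ushochzuowmoz.
Attach person 3rd person -o → ushochzuowmozo.
Vowel harmony: no change.
So the correct form is ushochzuowmozo, option (D).
(C) ushochzuwumozo is wrong: it uses conditional instead of imperative for mood.
(A) ushochzuowshuo is wrong: it uses inferred instead of hearsay for evidentiality.
(B) ushochzuowshoo is wrong: it uses witnessed instead of hearsay for evidentiality.

D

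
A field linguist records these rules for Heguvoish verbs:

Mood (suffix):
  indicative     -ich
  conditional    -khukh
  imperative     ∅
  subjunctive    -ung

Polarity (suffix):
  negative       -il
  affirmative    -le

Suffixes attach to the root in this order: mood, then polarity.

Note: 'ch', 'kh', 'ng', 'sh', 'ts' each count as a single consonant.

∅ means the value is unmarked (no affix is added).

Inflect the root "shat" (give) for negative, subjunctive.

Attach mood subjunctive -ung → shatung.
Attach polarity negative -il → shatungil.

shatungil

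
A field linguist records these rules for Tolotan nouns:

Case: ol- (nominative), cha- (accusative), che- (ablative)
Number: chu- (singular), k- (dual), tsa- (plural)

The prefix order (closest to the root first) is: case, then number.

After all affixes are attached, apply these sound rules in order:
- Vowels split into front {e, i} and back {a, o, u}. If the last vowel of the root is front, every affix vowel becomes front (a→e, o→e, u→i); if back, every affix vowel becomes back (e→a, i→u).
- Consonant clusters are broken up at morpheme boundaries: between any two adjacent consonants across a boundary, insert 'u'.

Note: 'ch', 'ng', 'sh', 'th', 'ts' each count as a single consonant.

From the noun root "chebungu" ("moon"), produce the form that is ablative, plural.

Attach case ablative che- → chechebungu.
Attach number plural tsa- → tsachechebungu.
Apply vowel harmony: tsachechebungu → tsachachebungu.
Epenthesis: no change.

tsachachebungu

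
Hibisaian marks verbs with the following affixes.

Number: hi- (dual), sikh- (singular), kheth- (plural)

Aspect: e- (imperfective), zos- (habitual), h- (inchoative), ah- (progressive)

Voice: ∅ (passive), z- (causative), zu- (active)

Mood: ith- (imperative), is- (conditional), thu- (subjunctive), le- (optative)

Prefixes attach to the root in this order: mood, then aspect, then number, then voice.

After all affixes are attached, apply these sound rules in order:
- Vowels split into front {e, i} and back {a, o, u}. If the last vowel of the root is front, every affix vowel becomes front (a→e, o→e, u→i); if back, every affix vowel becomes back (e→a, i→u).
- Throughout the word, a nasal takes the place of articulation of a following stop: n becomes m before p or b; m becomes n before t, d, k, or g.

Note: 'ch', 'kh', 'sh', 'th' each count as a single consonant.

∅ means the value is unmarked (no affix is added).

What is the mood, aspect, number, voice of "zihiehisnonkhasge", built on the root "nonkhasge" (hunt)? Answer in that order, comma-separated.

Segment: zu-hi-ah-is-nonkhasge.
mood: is- → conditional.
aspect: ah- → progressive.
number: hi- → dual.
voice: zu- → active.

conditional, progressive, dual, active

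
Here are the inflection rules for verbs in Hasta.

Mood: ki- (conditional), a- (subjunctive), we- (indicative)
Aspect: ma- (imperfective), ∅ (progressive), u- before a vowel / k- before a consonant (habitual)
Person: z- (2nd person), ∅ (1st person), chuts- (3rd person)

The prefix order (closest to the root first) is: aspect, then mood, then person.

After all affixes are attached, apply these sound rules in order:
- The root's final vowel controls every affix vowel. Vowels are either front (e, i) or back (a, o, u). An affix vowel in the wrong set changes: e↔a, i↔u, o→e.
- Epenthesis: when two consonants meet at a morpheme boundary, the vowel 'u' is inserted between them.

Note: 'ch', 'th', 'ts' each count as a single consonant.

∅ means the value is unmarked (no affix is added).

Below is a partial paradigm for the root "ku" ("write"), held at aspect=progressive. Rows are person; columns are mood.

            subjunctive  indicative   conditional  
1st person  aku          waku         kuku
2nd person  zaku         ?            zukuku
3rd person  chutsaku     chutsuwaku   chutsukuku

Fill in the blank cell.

zuwaku

aspect = progressive: zero marking, form stays ku.
Attach mood indicative we- → weku.
Attach person 2nd person z- → zweku.
Apply vowel harmony: zweku → zwaku.
Apply epenthesis: zwaku → zuwaku.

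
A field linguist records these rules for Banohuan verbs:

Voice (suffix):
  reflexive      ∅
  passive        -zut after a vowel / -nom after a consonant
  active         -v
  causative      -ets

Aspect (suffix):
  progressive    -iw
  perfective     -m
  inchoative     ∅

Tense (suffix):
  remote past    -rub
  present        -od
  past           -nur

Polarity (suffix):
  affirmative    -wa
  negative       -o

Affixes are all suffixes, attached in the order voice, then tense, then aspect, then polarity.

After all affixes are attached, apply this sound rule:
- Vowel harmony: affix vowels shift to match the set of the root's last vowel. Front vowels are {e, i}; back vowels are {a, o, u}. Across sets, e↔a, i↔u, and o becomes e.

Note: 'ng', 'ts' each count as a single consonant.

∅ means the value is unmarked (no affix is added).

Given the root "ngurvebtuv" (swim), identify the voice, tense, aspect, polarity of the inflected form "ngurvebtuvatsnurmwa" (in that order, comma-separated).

Segment: ngurvebtuv-ets-nur-m-wa.
voice: -ets → causative.
tense: -nur → past.
aspect: -m → perfective.
polarity: -wa → affirmative.

causative, past, perfective, affirmative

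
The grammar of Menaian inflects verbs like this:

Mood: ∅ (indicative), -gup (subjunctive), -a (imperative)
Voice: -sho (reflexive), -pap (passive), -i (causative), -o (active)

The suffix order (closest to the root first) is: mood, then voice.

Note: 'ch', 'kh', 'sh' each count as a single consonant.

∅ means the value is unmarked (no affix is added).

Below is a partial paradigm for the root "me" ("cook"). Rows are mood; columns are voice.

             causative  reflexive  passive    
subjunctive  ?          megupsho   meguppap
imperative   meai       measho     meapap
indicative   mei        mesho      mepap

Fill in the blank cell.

Attach mood subjunctive -gup → megup.
Attach voice causative -i → megupi.

megupi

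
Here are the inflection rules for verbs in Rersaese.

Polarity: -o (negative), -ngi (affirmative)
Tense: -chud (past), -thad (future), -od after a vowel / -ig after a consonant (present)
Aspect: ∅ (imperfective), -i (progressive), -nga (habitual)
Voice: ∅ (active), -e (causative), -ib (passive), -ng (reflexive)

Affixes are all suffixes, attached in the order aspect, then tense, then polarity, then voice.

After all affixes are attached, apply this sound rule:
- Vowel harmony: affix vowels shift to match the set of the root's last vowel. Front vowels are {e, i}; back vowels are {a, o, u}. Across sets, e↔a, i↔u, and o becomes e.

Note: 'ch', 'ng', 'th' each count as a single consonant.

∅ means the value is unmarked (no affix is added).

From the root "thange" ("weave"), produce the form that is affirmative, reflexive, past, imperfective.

thangechidnging

aspect = imperfective: zero marking, form stays thange.
Attach tense past -chud → thangechud.
Attach polarity affirmative -ngi → thangechudngi.
Attach voice reflexive -ng → thangechudnging.
Apply vowel harmony: thangechudnging → thangechidnging.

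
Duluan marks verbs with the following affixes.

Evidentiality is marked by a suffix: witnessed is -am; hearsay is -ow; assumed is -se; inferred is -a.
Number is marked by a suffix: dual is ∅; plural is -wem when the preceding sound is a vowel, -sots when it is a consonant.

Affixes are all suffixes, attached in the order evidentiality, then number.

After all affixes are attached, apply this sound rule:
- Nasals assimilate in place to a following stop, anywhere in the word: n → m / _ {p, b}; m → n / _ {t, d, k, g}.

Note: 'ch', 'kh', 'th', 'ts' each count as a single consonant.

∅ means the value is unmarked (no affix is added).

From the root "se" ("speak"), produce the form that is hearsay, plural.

seowsots

Attach evidentiality hearsay -ow → seow.
Attach number plural -sots (after consonant 'w') → seowsots.
Nasal assimilation: no change.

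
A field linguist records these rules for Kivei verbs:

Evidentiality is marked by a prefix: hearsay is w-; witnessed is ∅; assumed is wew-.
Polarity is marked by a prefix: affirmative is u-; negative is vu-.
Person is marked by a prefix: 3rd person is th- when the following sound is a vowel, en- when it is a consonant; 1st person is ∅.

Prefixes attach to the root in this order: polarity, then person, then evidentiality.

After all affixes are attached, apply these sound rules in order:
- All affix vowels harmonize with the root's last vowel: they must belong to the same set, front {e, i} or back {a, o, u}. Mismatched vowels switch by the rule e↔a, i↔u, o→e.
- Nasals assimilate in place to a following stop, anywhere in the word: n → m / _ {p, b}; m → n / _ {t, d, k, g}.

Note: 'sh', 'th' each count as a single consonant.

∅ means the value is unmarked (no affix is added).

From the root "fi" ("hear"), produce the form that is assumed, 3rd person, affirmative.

wewthifi

Attach polarity affirmative u- → ufi.
Attach person 3rd person th- (before vowel 'u') → thufi.
Attach evidentiality assumed wew- → wewthufi.
Apply vowel harmony: wewthufi → wewthifi.
Nasal assimilation: no change.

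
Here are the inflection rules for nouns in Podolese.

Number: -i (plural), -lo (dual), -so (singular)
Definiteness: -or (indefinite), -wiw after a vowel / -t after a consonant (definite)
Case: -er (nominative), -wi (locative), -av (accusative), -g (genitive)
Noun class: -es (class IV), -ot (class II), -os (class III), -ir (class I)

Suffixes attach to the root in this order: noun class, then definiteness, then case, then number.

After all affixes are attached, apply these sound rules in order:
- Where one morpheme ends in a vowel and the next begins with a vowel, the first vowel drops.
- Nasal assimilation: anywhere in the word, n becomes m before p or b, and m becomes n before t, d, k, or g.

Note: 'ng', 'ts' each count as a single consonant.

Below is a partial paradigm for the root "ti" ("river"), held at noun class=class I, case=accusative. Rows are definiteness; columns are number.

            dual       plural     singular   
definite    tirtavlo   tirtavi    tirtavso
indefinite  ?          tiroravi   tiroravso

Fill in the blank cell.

Attach noun class class I -ir → tiir.
Attach definiteness indefinite -or → tiiror.
Attach case accusative -av → tiirorav.
Attach number dual -lo → tiiroravlo.
Apply vowel deletion: tiiroravlo → tiroravlo.
Nasal assimilation: no change.

tiroravlo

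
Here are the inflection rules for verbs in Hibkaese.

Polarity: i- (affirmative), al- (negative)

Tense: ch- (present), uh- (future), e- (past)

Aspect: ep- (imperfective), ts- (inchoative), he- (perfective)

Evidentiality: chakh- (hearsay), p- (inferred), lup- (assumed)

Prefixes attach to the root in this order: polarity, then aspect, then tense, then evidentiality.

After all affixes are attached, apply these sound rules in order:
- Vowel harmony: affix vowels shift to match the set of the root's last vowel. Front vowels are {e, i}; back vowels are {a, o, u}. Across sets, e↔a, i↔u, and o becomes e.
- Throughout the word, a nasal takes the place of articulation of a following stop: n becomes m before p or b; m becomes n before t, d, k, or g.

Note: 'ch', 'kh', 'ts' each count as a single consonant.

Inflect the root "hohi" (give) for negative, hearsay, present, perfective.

Attach polarity negative al- → alhohi.
Attach aspect perfective he- → healhohi.
Attach tense present ch- → chhealhohi.
Attach evidentiality hearsay chakh- → chakhchhealhohi.
Apply vowel harmony: chakhchhealhohi → chekhchheelhohi.
Nasal assimilation: no change.

chekhchheelhohi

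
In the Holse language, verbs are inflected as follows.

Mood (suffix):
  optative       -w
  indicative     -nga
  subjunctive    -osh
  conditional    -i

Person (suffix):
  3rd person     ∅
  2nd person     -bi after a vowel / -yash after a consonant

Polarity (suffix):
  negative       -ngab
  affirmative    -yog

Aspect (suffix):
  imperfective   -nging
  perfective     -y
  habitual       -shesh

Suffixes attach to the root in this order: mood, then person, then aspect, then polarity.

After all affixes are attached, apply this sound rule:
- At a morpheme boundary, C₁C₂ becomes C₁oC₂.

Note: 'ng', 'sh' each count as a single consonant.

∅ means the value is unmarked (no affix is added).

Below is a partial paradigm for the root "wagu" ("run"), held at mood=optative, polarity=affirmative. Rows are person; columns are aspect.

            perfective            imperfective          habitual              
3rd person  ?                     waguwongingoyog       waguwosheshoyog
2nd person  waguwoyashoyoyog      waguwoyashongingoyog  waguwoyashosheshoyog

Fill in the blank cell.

waguwoyoyog

Attach mood optative -w → waguw.
person = 3rd person: zero marking, form stays waguw.
Attach aspect perfective -y → waguwy.
Attach polarity affirmative -yog → waguwyyog.
Apply epenthesis: waguwyyog → waguwoyoyog.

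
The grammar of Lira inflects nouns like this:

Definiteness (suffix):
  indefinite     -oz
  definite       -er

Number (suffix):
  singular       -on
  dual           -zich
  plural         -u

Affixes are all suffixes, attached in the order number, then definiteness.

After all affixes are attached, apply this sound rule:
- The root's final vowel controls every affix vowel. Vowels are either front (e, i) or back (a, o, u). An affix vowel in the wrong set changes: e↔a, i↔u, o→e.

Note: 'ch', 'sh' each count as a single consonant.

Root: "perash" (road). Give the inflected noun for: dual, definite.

Attach number dual -zich → perashzich.
Attach definiteness definite -er → perashzicher.
Apply vowel harmony: perashzicher → perashzuchar.

perashzuchar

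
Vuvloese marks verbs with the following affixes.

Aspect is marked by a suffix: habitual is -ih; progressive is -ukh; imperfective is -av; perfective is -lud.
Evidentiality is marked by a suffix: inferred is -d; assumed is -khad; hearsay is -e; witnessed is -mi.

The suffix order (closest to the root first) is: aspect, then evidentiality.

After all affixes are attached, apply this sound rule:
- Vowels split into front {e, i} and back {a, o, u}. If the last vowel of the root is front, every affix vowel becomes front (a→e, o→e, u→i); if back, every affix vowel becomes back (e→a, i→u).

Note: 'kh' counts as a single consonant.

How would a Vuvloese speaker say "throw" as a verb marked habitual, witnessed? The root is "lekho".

Attach aspect habitual -ih → lekhoih.
Attach evidentiality witnessed -mi → lekhoihmi.
Apply vowel harmony: lekhoihmi → lekhouhmu.

lekhouhmu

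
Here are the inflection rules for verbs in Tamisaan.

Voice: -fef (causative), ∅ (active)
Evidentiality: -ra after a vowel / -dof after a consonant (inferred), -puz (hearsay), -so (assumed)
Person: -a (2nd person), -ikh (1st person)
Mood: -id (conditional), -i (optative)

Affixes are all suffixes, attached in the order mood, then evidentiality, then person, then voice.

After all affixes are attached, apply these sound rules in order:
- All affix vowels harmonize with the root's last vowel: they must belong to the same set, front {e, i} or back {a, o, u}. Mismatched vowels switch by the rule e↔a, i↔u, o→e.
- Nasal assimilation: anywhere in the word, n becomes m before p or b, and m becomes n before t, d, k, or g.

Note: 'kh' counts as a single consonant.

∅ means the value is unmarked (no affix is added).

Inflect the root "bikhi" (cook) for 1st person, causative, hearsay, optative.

Attach mood optative -i → bikhii.
Attach evidentiality hearsay -puz → bikhiipuz.
Attach person 1st person -ikh → bikhiipuzikh.
Attach voice causative -fef → bikhiipuzikhfef.
Apply vowel harmony: bikhiipuzikhfef → bikhiipizikhfef.
Nasal assimilation: no change.

bikhiipizikhfef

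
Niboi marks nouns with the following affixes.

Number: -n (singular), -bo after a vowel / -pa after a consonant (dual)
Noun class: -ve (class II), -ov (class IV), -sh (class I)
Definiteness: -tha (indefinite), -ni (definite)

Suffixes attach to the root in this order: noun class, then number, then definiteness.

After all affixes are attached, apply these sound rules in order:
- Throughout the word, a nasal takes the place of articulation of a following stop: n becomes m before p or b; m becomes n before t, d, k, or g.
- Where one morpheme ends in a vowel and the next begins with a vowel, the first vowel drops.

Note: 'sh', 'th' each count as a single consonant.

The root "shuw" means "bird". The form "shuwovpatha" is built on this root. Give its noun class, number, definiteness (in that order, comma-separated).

Segment: shuw-ov-pa-tha.
noun class: -ov → class IV.
number: -bo/pa → dual.
definiteness: -tha → indefinite.

class IV, dual, indefinite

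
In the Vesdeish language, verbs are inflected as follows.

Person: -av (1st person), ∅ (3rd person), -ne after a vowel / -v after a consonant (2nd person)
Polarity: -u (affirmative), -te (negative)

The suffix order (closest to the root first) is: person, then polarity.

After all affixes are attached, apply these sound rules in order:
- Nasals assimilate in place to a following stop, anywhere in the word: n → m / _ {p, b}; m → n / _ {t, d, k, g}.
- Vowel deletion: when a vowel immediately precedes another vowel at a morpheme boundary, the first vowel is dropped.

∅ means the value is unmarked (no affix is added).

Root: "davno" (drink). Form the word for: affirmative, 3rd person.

davnu

person = 3rd person: zero marking, form stays davno.
Attach polarity affirmative -u → davnou.
Nasal assimilation: no change.
Apply vowel deletion: davnou → davnu.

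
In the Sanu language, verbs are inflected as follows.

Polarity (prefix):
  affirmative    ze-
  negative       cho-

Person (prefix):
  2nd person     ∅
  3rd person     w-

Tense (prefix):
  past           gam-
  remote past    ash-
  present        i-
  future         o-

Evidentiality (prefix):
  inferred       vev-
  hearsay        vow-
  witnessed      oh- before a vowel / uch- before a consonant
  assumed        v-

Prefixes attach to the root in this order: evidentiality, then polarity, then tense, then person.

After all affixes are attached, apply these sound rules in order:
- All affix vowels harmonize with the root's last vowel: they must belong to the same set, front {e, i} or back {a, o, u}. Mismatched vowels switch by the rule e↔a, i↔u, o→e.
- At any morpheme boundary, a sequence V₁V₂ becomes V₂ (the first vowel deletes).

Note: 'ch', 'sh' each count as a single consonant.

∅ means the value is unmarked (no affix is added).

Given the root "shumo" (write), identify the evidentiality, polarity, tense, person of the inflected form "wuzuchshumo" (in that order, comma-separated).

Segment: w-i-ze-uch-shumo.
evidentiality: oh/uch- → witnessed.
polarity: ze- → affirmative.
tense: i- → present.
person: w- → 3rd person.

witnessed, affirmative, present, 3rd person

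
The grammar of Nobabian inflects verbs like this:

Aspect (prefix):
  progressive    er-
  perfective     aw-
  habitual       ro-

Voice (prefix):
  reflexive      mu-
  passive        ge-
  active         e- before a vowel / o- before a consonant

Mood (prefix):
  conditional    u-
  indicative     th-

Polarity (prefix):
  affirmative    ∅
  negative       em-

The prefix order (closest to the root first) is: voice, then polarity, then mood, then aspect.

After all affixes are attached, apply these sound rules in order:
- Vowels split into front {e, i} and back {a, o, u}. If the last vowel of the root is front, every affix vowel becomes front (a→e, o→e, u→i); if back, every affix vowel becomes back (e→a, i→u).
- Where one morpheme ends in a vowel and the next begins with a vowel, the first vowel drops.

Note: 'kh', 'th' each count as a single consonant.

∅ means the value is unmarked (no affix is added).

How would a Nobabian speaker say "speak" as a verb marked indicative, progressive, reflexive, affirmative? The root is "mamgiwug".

arthmumamgiwug

Attach voice reflexive mu- → mumamgiwug.
polarity = affirmative: zero marking, form stays mumamgiwug.
Attach mood indicative th- → thmumamgiwug.
Attach aspect progressive er- → erthmumamgiwug.
Apply vowel harmony: erthmumamgiwug → arthmumamgiwug.
Vowel deletion: no change.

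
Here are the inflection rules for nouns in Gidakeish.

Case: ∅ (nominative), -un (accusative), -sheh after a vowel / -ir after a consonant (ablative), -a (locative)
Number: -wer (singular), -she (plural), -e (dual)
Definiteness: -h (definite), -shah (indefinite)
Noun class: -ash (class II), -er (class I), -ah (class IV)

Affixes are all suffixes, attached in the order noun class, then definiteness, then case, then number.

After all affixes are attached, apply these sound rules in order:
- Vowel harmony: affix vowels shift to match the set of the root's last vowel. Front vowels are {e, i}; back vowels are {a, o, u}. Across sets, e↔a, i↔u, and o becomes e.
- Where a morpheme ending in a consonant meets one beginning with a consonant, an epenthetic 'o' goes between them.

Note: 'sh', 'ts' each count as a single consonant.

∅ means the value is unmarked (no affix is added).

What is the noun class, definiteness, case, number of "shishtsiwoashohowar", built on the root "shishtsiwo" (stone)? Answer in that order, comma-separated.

class II, definite, nominative, singular

Segment: shishtsiwo-ash-h-wer.
noun class: -ash → class II.
definiteness: -h → definite.
case: ∅ → nominative.
number: -wer → singular.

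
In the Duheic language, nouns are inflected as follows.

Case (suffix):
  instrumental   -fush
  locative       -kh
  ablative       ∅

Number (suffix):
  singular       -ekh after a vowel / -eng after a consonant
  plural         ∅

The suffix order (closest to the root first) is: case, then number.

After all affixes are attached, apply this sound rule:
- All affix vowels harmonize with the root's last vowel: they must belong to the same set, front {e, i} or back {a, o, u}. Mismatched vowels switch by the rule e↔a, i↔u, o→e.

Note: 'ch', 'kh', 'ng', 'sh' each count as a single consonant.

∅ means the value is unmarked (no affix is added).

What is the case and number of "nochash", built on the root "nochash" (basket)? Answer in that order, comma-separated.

ablative, plural

Segment: nochash.
case: ∅ → ablative.
number: ∅ → plural.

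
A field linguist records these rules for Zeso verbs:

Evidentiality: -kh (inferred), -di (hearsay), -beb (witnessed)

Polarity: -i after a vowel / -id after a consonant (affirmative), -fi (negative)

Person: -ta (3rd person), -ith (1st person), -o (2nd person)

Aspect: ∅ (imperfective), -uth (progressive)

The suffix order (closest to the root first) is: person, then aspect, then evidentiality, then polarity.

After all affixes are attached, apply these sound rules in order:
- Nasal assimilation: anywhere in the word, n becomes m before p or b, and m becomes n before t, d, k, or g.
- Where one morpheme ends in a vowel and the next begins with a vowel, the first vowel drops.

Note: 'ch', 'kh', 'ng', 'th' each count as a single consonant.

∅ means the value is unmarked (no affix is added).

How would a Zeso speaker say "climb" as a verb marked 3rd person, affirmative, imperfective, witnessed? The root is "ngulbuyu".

ngulbuyutabebid

Attach person 3rd person -ta → ngulbuyuta.
aspect = imperfective: zero marking, form stays ngulbuyuta.
Attach evidentiality witnessed -beb → ngulbuyutabeb.
Attach polarity affirmative -id (after consonant 'b') → ngulbuyutabebid.
Nasal assimilation: no change.
Vowel deletion: no change.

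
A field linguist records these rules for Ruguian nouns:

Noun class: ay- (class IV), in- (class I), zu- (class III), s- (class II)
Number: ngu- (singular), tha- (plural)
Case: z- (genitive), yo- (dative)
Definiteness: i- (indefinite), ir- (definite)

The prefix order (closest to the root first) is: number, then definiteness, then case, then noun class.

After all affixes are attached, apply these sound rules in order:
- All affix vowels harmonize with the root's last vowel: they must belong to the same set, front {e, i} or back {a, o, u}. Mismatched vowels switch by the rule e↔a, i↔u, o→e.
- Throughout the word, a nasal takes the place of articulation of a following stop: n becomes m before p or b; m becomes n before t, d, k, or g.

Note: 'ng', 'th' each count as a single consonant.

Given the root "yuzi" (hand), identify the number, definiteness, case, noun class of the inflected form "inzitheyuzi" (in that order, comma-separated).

Segment: in-z-i-tha-yuzi.
number: tha- → plural.
definiteness: i- → indefinite.
case: z- → genitive.
noun class: in- → class I.

plural, indefinite, genitive, class I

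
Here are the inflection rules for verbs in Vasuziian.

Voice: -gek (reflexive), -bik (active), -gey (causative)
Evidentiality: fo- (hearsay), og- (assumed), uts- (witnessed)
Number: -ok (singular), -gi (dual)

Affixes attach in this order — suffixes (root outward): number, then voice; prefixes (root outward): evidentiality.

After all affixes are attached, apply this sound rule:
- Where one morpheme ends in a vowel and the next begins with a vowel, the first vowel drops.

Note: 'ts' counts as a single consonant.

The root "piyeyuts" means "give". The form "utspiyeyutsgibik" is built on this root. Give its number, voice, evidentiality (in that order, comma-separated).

Segment: uts-piyeyuts-gi-bik.
number: -gi → dual.
voice: -bik → active.
evidentiality: uts- → witnessed.

dual, active, witnessed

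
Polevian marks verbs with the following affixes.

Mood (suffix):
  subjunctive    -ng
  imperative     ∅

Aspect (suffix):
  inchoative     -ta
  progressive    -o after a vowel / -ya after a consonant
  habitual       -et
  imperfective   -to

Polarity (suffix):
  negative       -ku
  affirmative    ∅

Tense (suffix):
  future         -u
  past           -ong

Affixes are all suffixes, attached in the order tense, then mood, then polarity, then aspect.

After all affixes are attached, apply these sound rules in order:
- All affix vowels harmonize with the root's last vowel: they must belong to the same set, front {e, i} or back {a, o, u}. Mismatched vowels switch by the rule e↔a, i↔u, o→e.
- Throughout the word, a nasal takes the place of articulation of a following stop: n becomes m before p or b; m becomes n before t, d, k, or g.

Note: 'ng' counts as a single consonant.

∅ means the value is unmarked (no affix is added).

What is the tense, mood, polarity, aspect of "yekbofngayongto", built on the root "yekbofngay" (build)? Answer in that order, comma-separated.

Segment: yekbofngay-ong-to.
tense: -ong → past.
mood: ∅ → imperative.
polarity: ∅ → affirmative.
aspect: -to → imperfective.

past, imperative, affirmative, imperfective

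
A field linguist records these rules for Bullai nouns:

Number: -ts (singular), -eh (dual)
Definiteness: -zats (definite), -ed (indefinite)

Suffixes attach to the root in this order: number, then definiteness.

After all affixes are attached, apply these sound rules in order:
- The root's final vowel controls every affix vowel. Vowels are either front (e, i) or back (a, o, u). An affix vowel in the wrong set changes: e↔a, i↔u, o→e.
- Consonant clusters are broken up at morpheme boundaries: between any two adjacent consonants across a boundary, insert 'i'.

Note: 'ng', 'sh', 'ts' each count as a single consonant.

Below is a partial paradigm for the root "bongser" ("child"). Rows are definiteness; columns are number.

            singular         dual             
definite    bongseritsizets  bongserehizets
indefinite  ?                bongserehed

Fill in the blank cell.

bongseritsed

Attach number singular -ts → bongserts.
Attach definiteness indefinite -ed → bongsertsed.
Vowel harmony: no change.
Apply epenthesis: bongsertsed → bongseritsed.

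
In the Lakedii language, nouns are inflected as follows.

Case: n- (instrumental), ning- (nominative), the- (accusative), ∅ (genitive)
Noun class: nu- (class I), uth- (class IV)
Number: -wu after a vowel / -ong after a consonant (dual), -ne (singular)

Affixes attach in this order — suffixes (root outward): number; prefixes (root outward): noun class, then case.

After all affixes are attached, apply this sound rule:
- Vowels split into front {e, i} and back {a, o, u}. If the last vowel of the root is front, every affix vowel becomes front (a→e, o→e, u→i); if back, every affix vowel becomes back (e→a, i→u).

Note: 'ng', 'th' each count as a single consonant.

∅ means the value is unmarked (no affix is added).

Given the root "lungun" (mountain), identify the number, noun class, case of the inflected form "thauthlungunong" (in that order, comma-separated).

Segment: the-uth-lungun-ong.
number: -wu/ong → dual.
noun class: uth- → class IV.
case: the- → accusative.

dual, class IV, accusative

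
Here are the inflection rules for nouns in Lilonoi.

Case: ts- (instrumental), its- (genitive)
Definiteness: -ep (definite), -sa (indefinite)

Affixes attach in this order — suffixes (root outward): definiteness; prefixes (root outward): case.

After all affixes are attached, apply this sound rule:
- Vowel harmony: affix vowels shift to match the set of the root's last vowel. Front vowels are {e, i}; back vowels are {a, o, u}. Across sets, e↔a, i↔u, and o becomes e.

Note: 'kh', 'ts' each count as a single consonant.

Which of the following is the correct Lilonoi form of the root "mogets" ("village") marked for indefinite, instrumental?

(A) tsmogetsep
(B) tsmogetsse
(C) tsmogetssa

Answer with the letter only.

B

Attach case instrumental ts- → tsmogets.
Attach definiteness indefinite -sa → tsmogetssa.
Apply vowel harmony: tsmogetssa → tsmogetsse.
So the correct form is tsmogetsse, option (B).
(C) tsmogetssa is wrong: it fails to apply the sound rule(s).
(A) tsmogetsep is wrong: it uses definite instead of indefinite for definiteness.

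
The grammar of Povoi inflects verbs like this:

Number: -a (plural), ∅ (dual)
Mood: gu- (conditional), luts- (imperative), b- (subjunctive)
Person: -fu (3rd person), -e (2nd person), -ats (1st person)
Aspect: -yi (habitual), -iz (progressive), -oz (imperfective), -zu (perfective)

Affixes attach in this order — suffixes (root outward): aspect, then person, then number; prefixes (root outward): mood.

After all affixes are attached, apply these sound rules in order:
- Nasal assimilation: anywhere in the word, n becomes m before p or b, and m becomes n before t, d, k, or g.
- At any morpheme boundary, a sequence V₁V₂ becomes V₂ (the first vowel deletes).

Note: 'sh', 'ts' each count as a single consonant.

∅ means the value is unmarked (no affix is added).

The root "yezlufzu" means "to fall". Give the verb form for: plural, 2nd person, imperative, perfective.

lutsyezlufzuza

Attach aspect perfective -zu → yezlufzuzu.
Attach person 2nd person -e → yezlufzuzue.
Attach mood imperative luts- → lutsyezlufzuzue.
Attach number plural -a → lutsyezlufzuzuea.
Nasal assimilation: no change.
Apply vowel deletion: lutsyezlufzuzuea → lutsyezlufzuza.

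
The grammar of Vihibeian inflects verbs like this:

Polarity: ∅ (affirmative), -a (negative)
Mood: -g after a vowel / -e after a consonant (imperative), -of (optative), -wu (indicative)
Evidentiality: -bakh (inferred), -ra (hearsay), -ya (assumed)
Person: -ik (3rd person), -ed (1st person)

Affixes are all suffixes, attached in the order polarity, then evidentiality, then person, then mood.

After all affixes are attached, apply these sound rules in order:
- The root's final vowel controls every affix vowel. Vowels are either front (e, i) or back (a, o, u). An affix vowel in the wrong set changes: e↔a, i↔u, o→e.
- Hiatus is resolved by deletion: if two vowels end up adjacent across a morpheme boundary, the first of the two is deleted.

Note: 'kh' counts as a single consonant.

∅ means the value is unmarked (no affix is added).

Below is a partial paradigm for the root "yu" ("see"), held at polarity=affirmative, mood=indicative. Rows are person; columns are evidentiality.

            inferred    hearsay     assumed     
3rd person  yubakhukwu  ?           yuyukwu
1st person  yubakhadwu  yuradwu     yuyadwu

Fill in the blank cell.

polarity = affirmative: zero marking, form stays yu.
Attach evidentiality hearsay -ra → yura.
Attach person 3rd person -ik → yuraik.
Attach mood indicative -wu → yuraikwu.
Apply vowel harmony: yuraikwu → yuraukwu.
Apply vowel deletion: yuraukwu → yurukwu.

yurukwu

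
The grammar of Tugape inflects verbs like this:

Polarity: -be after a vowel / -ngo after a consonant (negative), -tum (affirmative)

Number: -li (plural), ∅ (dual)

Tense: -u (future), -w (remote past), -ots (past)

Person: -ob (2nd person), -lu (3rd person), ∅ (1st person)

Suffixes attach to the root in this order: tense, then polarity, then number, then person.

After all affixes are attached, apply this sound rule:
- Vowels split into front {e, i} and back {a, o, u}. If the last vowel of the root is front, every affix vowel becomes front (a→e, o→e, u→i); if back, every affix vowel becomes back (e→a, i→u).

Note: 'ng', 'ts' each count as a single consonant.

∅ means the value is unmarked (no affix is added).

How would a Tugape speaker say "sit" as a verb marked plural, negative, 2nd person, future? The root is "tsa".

Attach tense future -u → tsau.
Attach polarity negative -be (after vowel 'u') → tsaube.
Attach number plural -li → tsaubeli.
Attach person 2nd person -ob → tsaubeliob.
Apply vowel harmony: tsaubeliob → tsaubaluob.

tsaubaluob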